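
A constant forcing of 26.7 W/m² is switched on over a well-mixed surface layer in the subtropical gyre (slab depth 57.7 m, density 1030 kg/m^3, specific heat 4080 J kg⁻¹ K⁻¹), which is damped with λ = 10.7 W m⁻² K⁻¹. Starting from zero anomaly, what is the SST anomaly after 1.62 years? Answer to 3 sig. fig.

Areal heat capacity C = ρ c_p D = 1030 × 4080 × 57.7 = 2.42×10^8 J/(m^2 K).
τ = C / λ = 2.42×10^8 / 10.7 = 2.27×10^7 s.
Equilibrium anomaly ΔT_eq = F / λ = 26.7 / 10.7 = 2.50 K.
t = 1.62 years = 5.11×10^7 s, so t/τ = 2.26.
ΔT(t) = ΔT_eq (1 − e^(−t/τ)) = 2.50 × (1 − e^−2.26) = 2.23 K.

2.23 K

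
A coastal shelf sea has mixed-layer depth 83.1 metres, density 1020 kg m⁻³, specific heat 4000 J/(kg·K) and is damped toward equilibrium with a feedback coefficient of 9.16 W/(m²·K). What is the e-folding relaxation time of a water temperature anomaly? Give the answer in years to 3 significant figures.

Areal heat capacity C = ρ c_p D = 1020 × 4000 × 83.1 = 3.39×10^8 J m⁻² K⁻¹.
Relaxation time τ = C / λ = 3.39×10^8 / 9.16 = 3.70×10^7 s.
In years: 3.70×10^7 s / (3.156×10^7 s/year) = 1.17 years.

1.17 years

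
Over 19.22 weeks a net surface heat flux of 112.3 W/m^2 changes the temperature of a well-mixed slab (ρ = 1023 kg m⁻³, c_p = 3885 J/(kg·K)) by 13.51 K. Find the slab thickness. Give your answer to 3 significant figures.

24.3 m

Heat input Q = F Δt = 112.3 × 1.16×10^7 s = 1.31×10^9 J/m².
Required areal heat capacity C = Q / ΔT = 9.66×10^7 J/(m²·K).
Depth D = C / (ρ c_p) = 9.66×10^7 / (1023 × 3885) = 24.3 m.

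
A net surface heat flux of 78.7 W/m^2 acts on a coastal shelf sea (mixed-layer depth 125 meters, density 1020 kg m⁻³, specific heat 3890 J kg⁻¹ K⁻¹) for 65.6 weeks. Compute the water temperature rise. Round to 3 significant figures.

6.30 K

Areal heat capacity C = ρ c_p D = 1020 × 3890 × 125 = 4.96×10^8 J/(m²·K).
Net heat input Q = F Δt = 78.7 × (65.6 weeks × 6.048×10^5 s/week) = 3.12×10^9 J/m².
ΔT = Q / C = 3.12×10^9 / 4.96×10^8 = 6.30 K.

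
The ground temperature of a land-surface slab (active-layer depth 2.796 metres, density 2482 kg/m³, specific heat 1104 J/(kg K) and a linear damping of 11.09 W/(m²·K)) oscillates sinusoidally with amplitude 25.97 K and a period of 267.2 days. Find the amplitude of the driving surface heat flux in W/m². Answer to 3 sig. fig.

Areal heat capacity C = ρ c_p D = 2482 × 1104 × 2.796 = 7.66×10^6 J/(m²·K).
ω = 2π / 2.31×10^7 s = 2.72×10^-7 s⁻¹.
√((Cω)² + λ²) = √((2.09)² + 11.09²) = 11.3 W/(m²·K).
F₀ = A × √((Cω)²+λ²) = 25.97 × 11.3 = 293 W/m².

293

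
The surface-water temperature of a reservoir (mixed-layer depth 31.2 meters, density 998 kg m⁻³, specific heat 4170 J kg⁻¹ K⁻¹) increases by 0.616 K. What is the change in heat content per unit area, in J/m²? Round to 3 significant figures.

8.00×10^7

Areal heat capacity C = ρ c_p D = 998 × 4170 × 31.2 = 1.30×10^8 J/(m^2 K).
ΔQ = C ΔT = 1.30×10^8 × 0.616 = 8.00×10^7 J/m².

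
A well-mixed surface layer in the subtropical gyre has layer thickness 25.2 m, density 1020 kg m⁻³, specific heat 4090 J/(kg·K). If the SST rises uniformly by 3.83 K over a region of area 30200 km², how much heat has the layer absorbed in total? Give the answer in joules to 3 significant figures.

Areal heat capacity C = ρ c_p D = 1020 × 4090 × 25.2 = 1.05×10^8 J m⁻² K⁻¹.
Heat per unit area: q = C ΔT = 1.05×10^8 × 3.83 = 4.03×10^8 J/m².
Total heat: Q = q × A = 4.03×10^8 × (30200 × 10⁶ m²) = 1.22×10^19 J.

1.22×10^19 J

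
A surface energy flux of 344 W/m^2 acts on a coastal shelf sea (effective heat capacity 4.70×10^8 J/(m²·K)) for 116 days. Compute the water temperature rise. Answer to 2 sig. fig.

7.3 K

Areal heat capacity C = 4.70×10^8 J/(m²·K) (given).
Net heat input Q = F Δt = 344 × (116 days × 86400 s/day) = 3.45×10^9 J/m².
ΔT = Q / C = 3.45×10^9 / 4.70×10^8 = 7.34 K.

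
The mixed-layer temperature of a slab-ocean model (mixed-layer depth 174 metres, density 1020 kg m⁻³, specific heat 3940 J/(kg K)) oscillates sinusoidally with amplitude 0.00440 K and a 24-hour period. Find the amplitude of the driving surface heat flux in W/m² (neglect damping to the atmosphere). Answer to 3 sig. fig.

224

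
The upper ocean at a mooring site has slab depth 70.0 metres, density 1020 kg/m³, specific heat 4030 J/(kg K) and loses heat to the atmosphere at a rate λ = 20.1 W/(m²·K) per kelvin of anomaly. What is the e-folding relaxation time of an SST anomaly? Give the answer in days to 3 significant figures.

166 days

Areal heat capacity C = ρ c_p D = 1020 × 4030 × 70.0 = 2.88×10^8 J/(m²·K).
Relaxation time τ = C / λ = 2.88×10^8 / 20.1 = 1.43×10^7 s.
In days: 1.43×10^7 s / (86400 s/day) = 166 days.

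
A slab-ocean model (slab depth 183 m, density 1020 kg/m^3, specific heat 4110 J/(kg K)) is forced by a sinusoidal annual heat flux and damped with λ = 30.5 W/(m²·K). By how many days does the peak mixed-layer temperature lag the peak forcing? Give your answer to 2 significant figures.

80 days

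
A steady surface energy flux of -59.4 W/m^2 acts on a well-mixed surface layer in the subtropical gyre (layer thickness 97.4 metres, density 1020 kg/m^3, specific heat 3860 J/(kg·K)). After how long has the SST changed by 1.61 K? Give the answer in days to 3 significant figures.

Areal heat capacity C = ρ c_p D = 1020 × 3860 × 97.4 = 3.83×10^8 J/(m^2 K).
Time required: Δt = C ΔT / F = 3.83×10^8 × -1.61 / -59.4 = 1.04×10^7 s.
In days: 1.04×10^7 s / (86400 s/day) = 120 days.

120 days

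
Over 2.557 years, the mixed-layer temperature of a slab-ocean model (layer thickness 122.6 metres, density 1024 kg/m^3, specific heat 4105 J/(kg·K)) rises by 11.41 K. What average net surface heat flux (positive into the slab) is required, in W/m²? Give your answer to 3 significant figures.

72.9

Areal heat capacity C = ρ c_p D = 1024 × 4105 × 122.6 = 5.15×10^8 J/(m²·K).
Required heat per unit area: Q = C ΔT = 5.15×10^8 × 11.41 = 5.88×10^9 J/m².
Flux F = Q / Δt = 5.88×10^9 / 8.07×10^7 s = 72.9 W/m².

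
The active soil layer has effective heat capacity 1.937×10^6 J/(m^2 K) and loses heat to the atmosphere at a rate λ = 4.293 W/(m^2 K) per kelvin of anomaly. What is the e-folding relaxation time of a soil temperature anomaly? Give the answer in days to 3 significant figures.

5.22 days

Areal heat capacity C = 1.937×10^6 J/(m^2 K) (given).
Relaxation time τ = C / λ = 1.94×10^6 / 4.293 = 4.51×10^5 s.
In days: 4.51×10^5 s / (86400 s/day) = 5.22 days.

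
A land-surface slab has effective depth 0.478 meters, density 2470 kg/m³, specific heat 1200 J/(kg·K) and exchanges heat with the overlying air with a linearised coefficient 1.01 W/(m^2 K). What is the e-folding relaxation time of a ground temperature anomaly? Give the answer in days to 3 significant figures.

16.2 days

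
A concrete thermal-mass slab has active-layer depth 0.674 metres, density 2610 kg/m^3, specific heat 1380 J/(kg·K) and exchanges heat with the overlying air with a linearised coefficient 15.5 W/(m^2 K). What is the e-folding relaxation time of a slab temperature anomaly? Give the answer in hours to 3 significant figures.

43.5 hours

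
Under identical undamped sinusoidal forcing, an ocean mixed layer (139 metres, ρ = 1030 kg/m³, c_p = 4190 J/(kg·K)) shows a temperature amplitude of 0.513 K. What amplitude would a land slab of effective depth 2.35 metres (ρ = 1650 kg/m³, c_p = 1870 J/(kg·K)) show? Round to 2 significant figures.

C_ocean = 6.00×10^8 J/(m²·K); C_land = 7.25×10^6 J/(m²·K).
A ∝ 1/C ⇒ A_land = A_ocean × C_ocean/C_land = 0.513 × 82.7 = 42.4 K.

42 K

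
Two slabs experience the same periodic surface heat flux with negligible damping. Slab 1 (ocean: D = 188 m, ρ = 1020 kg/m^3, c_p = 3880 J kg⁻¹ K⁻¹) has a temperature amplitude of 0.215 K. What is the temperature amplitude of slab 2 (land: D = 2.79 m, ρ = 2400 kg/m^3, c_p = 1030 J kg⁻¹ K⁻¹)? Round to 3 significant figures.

23.2 K

C_ocean = 7.44×10^8 J/(m²·K); C_land = 6.90×10^6 J/(m²·K).
A ∝ 1/C ⇒ A_land = A_ocean × C_ocean/C_land = 0.215 × 108 = 23.2 K.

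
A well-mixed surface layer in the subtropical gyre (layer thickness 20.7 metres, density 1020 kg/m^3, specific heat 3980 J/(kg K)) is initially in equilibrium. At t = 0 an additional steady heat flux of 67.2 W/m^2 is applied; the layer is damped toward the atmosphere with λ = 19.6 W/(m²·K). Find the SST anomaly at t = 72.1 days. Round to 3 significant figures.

Areal heat capacity C = ρ c_p D = 1020 × 3980 × 20.7 = 8.40×10^7 J/(m^2 K).
τ = C / λ = 8.40×10^7 / 19.6 = 4.29×10^6 s.
Equilibrium anomaly ΔT_eq = F / λ = 67.2 / 19.6 = 3.43 K.
t = 72.1 days = 6.23×10^6 s, so t/τ = 1.45.
ΔT(t) = ΔT_eq (1 − e^(−t/τ)) = 3.43 × (1 − e^−1.45) = 2.63 K.

2.63 K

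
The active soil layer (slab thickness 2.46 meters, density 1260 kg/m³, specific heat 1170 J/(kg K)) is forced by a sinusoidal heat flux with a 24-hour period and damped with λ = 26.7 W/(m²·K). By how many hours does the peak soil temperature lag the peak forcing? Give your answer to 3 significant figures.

5.61 hours

Areal heat capacity C = ρ c_p D = 1260 × 1170 × 2.46 = 3.63×10^6 J/(m^2 K).
ω = 2π / 86400 s = 7.27×10^-5 s⁻¹.
Phase lag φ = arctan(Cω/λ) = arctan(264/26.7) = 1.47 rad.
Time lag = φ / ω = 1.47 / 7.27×10^-5 = 20200 s = 5.61 hours.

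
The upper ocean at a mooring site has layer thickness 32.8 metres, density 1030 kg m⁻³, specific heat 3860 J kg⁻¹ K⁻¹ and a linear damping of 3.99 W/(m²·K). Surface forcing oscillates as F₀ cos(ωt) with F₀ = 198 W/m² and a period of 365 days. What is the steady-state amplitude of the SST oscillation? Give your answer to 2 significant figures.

7.5 K

Areal heat capacity C = ρ c_p D = 1030 × 3860 × 32.8 = 1.30×10^8 J/(m²·K).
Angular frequency ω = 2π / T = 2π / 3.15×10^7 s = 1.99×10^-7 s⁻¹.
√((Cω)² + λ²) = √((26.0)² + 3.99²) = 26.3 W/(m²·K).
Amplitude A = F₀ / √((Cω)²+λ²) = 198 / 26.3 = 7.53 K.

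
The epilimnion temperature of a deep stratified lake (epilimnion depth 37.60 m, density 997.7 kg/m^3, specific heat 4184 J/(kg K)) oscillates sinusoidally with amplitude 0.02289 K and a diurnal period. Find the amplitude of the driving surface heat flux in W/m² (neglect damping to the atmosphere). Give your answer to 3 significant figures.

261

Areal heat capacity C = ρ c_p D = 997.7 × 4184 × 37.60 = 1.57×10^8 J m⁻² K⁻¹.
ω = 2π / 86400 s = 7.27×10^-5 s⁻¹.
Cω = 1.57×10^8 × 7.27×10^-5 = 11400 W/(m²·K).
F₀ = A × Cω = 0.02289 × 11400 = 261 W/m².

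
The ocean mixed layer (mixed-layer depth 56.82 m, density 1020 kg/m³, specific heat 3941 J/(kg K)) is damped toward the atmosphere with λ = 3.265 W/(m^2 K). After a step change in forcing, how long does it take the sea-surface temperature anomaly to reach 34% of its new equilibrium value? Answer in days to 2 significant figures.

340 days

Areal heat capacity C = ρ c_p D = 1020 × 3941 × 56.82 = 2.28×10^8 J/(m^2 K).
τ = C / λ = 2.28×10^8 / 3.265 = 7.00×10^7 s.
Fraction reached: 1 − e^(−t/τ) = 0.34 ⇒ t = −τ ln(1 − 0.34) = τ × 0.416.
t = 2.91×10^7 s = 336 days.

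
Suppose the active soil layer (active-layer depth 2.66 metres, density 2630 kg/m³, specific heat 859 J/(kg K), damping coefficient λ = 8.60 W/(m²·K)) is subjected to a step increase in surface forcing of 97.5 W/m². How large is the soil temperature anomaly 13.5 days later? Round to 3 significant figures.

9.20 K

Areal heat capacity C = ρ c_p D = 2630 × 859 × 2.66 = 6.01×10^6 J/(m²·K).
τ = C / λ = 6.01×10^6 / 8.60 = 6.99×10^5 s.
Equilibrium anomaly ΔT_eq = F / λ = 97.5 / 8.60 = 11.3 K.
t = 13.5 days = 1.17×10^6 s, so t/τ = 1.67.
ΔT(t) = ΔT_eq (1 − e^(−t/τ)) = 11.3 × (1 − e^−1.67) = 9.20 K.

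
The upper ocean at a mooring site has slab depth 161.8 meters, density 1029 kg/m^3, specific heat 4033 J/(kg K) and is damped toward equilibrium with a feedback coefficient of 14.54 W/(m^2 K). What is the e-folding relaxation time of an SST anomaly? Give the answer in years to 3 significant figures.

1.46 years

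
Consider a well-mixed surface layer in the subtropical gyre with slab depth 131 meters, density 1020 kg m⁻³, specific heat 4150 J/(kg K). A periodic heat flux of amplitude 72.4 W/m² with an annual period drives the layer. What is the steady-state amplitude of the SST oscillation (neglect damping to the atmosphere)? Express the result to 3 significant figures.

Areal heat capacity C = ρ c_p D = 1020 × 4150 × 131 = 5.55×10^8 J/(m²·K).
Angular frequency ω = 2π / T = 2π / 3.15×10^7 s = 1.99×10^-7 s⁻¹.
Cω = 5.55×10^8 × 1.99×10^-7 = 110 W/(m²·K).
Amplitude A = F₀ / (Cω) = 72.4 / 110 = 0.655 K.

0.655 K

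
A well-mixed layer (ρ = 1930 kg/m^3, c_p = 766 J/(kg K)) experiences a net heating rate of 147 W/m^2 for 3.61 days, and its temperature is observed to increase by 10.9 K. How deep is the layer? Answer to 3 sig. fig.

Heat input Q = F Δt = 147 × 3.12×10^5 s = 4.58×10^7 J/m².
Required areal heat capacity C = Q / ΔT = 4.21×10^6 J/(m²·K).
Depth D = C / (ρ c_p) = 4.21×10^6 / (1930 × 766) = 2.85 m.

2.85 m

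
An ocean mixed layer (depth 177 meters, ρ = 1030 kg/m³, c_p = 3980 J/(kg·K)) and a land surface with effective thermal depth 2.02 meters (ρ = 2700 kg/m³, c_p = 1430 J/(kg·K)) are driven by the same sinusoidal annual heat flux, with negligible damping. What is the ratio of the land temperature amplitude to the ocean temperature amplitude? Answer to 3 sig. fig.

93.0

C_ocean = 1030 × 3980 × 177 = 7.26×10^8 J/(m²·K).
C_land = 2700 × 1430 × 2.02 = 7.80×10^6 J/(m²·K).
Undamped amplitude ∝ 1/C, so A_land/A_ocean = C_ocean/C_land = 93.0.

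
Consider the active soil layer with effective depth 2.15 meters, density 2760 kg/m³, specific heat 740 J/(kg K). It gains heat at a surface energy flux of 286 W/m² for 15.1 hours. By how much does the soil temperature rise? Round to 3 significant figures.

Areal heat capacity C = ρ c_p D = 2760 × 740 × 2.15 = 4.39×10^6 J/(m²·K).
Net heat input Q = F Δt = 286 × (15.1 hours × 3600 s/hour) = 1.55×10^7 J/m².
ΔT = Q / C = 1.55×10^7 / 4.39×10^6 = 3.54 K.

3.54 K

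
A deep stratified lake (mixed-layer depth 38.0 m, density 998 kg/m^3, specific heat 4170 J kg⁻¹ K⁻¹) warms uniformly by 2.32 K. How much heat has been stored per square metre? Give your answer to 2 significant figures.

Areal heat capacity C = ρ c_p D = 998 × 4170 × 38.0 = 1.58×10^8 J/(m^2 K).
ΔQ = C ΔT = 1.58×10^8 × 2.32 = 3.67×10^8 J/m².

3.7×10^8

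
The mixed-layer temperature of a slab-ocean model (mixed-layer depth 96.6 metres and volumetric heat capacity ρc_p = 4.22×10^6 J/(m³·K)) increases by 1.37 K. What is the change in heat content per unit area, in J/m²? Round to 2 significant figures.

Areal heat capacity C = ρc_p × D = 4.22×10^6 × 96.6 = 4.08×10^8 J m⁻² K⁻¹.
ΔQ = C ΔT = 4.08×10^8 × 1.37 = 5.58×10^8 J/m².

5.6×10^8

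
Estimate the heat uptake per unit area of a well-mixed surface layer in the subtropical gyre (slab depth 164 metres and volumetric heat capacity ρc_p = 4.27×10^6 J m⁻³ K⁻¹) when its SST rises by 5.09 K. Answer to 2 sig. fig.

Areal heat capacity C = ρc_p × D = 4.27×10^6 × 164 = 7.00×10^8 J m⁻² K⁻¹.
ΔQ = C ΔT = 7.00×10^8 × 5.09 = 3.56×10^9 J/m².

3.6×10^9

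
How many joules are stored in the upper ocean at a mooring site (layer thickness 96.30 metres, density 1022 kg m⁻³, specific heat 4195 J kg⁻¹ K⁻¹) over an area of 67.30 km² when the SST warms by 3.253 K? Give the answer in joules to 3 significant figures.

Areal heat capacity C = ρ c_p D = 1022 × 4195 × 96.30 = 4.13×10^8 J/(m^2 K).
Heat per unit area: q = C ΔT = 4.13×10^8 × 3.253 = 1.34×10^9 J/m².
Total heat: Q = q × A = 1.34×10^9 × (67.30 × 10⁶ m²) = 9.04×10^16 J.

9.04×10^16 J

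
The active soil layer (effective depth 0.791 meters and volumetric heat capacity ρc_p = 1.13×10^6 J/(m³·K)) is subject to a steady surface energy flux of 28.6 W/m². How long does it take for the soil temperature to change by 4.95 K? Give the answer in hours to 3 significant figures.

43.0 hours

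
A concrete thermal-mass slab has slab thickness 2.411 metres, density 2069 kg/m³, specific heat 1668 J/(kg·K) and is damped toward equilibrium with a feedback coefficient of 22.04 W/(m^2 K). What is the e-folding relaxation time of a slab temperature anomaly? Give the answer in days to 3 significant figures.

4.37 days

Areal heat capacity C = ρ c_p D = 2069 × 1668 × 2.411 = 8.32×10^6 J m⁻² K⁻¹.
Relaxation time τ = C / λ = 8.32×10^6 / 22.04 = 3.78×10^5 s.
In days: 3.78×10^5 s / (86400 s/day) = 4.37 days.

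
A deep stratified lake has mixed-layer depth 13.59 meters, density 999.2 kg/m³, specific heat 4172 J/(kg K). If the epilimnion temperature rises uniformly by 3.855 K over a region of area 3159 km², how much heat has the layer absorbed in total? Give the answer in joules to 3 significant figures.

6.90×10^17 J

Areal heat capacity C = ρ c_p D = 999.2 × 4172 × 13.59 = 5.67×10^7 J m⁻² K⁻¹.
Heat per unit area: q = C ΔT = 5.67×10^7 × 3.855 = 2.18×10^8 J/m².
Total heat: Q = q × A = 2.18×10^8 × (3159 × 10⁶ m²) = 6.90×10^17 J.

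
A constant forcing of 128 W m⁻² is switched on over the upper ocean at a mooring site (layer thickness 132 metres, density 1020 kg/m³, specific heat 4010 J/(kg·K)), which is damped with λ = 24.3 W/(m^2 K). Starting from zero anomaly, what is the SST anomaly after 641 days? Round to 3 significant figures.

Areal heat capacity C = ρ c_p D = 1020 × 4010 × 132 = 5.40×10^8 J m⁻² K⁻¹.
τ = C / λ = 5.40×10^8 / 24.3 = 2.22×10^7 s.
Equilibrium anomaly ΔT_eq = F / λ = 128 / 24.3 = 5.27 K.
t = 641 days = 5.54×10^7 s, so t/τ = 2.49.
ΔT(t) = ΔT_eq (1 − e^(−t/τ)) = 5.27 × (1 − e^−2.49) = 4.83 K.

4.83 K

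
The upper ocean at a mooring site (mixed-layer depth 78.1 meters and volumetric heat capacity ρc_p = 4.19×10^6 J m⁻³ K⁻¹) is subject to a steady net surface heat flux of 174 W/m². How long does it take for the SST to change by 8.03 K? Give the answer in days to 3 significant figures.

175 days

Areal heat capacity C = ρc_p × D = 4.19×10^6 × 78.1 = 3.27×10^8 J/(m^2 K).
Time required: Δt = C ΔT / F = 3.27×10^8 × 8.03 / 174 = 1.51×10^7 s.
In days: 1.51×10^7 s / (86400 s/day) = 175 days.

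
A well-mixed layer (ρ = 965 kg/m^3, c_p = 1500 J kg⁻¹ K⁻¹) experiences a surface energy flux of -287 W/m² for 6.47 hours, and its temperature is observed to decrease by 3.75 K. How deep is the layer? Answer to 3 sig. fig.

Heat input Q = F Δt = -287 × 23300 s = -6.68×10^6 J/m².
Required areal heat capacity C = Q / ΔT = 1.78×10^6 J/(m²·K).
Depth D = C / (ρ c_p) = 1.78×10^6 / (965 × 1500) = 1.23 m.

1.23 m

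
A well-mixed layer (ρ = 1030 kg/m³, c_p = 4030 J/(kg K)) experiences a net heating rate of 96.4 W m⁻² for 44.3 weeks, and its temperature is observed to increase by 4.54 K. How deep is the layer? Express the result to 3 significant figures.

Heat input Q = F Δt = 96.4 × 2.68×10^7 s = 2.58×10^9 J/m².
Required areal heat capacity C = Q / ΔT = 5.69×10^8 J/(m²·K).
Depth D = C / (ρ c_p) = 5.69×10^8 / (1030 × 4030) = 137 m.

137 m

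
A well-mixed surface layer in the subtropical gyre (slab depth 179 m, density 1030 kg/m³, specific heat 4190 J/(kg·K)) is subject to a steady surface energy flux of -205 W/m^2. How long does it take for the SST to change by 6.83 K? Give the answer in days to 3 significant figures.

298 days

Areal heat capacity C = ρ c_p D = 1030 × 4190 × 179 = 7.73×10^8 J/(m²·K).
Time required: Δt = C ΔT / F = 7.73×10^8 × -6.83 / -205 = 2.57×10^7 s.
In days: 2.57×10^7 s / (86400 s/day) = 298 days.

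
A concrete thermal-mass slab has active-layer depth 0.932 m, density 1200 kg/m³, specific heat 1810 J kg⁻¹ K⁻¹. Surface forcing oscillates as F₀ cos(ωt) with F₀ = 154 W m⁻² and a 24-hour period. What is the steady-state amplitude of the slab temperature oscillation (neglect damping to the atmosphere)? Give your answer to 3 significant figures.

Areal heat capacity C = ρ c_p D = 1200 × 1810 × 0.932 = 2.02×10^6 J/(m^2 K).
Angular frequency ω = 2π / T = 2π / 86400 s = 7.27×10^-5 s⁻¹.
Cω = 2.02×10^6 × 7.27×10^-5 = 147 W/(m²·K).
Amplitude A = F₀ / (Cω) = 154 / 147 = 1.05 K.

1.05 K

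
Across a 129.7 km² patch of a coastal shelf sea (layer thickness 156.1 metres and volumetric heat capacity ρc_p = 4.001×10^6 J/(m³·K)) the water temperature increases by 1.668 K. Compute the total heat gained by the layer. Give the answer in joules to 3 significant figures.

1.35×10^17 J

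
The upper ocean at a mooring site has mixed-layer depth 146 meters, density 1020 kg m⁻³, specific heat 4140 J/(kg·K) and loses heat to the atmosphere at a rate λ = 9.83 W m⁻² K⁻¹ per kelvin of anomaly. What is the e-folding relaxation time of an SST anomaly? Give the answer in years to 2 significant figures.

Areal heat capacity C = ρ c_p D = 1020 × 4140 × 146 = 6.17×10^8 J/(m²·K).
Relaxation time τ = C / λ = 6.17×10^8 / 9.83 = 6.27×10^7 s.
In years: 6.27×10^7 s / (3.156×10^7 s/year) = 1.99 years.

2.0 years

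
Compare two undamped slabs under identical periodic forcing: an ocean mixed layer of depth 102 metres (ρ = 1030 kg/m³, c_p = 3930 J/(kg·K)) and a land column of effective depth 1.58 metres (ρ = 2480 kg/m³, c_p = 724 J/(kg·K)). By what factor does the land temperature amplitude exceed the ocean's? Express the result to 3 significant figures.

146

C_ocean = 1030 × 3930 × 102 = 4.13×10^8 J/(m²·K).
C_land = 2480 × 724 × 1.58 = 2.84×10^6 J/(m²·K).
Undamped amplitude ∝ 1/C, so A_land/A_ocean = C_ocean/C_land = 146.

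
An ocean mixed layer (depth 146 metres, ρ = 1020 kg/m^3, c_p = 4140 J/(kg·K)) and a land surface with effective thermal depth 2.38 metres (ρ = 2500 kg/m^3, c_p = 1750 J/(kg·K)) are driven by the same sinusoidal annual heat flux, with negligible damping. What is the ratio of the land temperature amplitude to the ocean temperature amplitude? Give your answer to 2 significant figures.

59

C_ocean = 1020 × 4140 × 146 = 6.17×10^8 J/(m²·K).
C_land = 2500 × 1750 × 2.38 = 1.04×10^7 J/(m²·K).
Undamped amplitude ∝ 1/C, so A_land/A_ocean = C_ocean/C_land = 59.2.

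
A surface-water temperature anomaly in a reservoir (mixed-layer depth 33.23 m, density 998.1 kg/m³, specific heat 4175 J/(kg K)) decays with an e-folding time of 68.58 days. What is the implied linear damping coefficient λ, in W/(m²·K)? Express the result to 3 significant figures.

Areal heat capacity C = ρ c_p D = 998.1 × 4175 × 33.23 = 1.38×10^8 J/(m²·K).
τ = 68.58 days = 5.93×10^6 s.
λ = C / τ = 1.38×10^8 / 5.93×10^6 = 23.4 W/(m²·K).

23.4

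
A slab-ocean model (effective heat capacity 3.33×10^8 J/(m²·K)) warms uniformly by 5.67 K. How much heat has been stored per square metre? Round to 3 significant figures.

1.89×10^9

Areal heat capacity C = 3.33×10^8 J/(m²·K) (given).
ΔQ = C ΔT = 3.33×10^8 × 5.67 = 1.89×10^9 J/m².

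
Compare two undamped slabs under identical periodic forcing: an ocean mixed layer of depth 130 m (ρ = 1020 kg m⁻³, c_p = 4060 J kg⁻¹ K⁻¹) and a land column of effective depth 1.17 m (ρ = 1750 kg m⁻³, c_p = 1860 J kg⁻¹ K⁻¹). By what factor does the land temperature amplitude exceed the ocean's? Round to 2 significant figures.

C_ocean = 1020 × 4060 × 130 = 5.38×10^8 J/(m²·K).
C_land = 1750 × 1860 × 1.17 = 3.81×10^6 J/(m²·K).
Undamped amplitude ∝ 1/C, so A_land/A_ocean = C_ocean/C_land = 141.

140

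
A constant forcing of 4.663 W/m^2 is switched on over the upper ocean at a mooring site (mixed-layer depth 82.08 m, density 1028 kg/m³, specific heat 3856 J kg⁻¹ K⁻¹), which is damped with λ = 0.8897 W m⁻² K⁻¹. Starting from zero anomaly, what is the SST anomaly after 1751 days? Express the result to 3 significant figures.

Areal heat capacity C = ρ c_p D = 1028 × 3856 × 82.08 = 3.25×10^8 J m⁻² K⁻¹.
τ = C / λ = 3.25×10^8 / 0.8897 = 3.66×10^8 s.
Equilibrium anomaly ΔT_eq = F / λ = 4.663 / 0.8897 = 5.24 K.
t = 1751 days = 1.51×10^8 s, so t/τ = 0.414.
ΔT(t) = ΔT_eq (1 − e^(−t/τ)) = 5.24 × (1 − e^−0.414) = 1.78 K.

1.78 K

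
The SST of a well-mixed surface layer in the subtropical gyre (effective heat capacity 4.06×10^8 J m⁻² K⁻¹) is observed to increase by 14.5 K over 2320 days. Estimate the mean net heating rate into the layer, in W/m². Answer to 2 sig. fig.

Areal heat capacity C = 4.06×10^8 J m⁻² K⁻¹ (given).
Required heat per unit area: Q = C ΔT = 4.06×10^8 × 14.5 = 5.89×10^9 J/m².
Flux F = Q / Δt = 5.89×10^9 / 2.00×10^8 s = 29.4 W/m².

29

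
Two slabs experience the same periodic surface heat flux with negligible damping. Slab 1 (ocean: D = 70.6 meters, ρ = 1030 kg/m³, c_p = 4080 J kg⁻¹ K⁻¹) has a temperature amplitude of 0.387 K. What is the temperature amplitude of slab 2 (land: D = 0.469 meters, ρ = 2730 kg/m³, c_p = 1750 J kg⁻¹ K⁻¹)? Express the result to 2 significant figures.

C_ocean = 2.97×10^8 J/(m²·K); C_land = 2.24×10^6 J/(m²·K).
A ∝ 1/C ⇒ A_land = A_ocean × C_ocean/C_land = 0.387 × 132 = 51.2 K.

51 K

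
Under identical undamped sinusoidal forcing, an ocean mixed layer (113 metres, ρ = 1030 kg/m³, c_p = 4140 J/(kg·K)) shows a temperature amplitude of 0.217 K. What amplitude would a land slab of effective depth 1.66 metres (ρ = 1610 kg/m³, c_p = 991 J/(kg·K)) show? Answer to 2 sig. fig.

C_ocean = 4.82×10^8 J/(m²·K); C_land = 2.65×10^6 J/(m²·K).
A ∝ 1/C ⇒ A_land = A_ocean × C_ocean/C_land = 0.217 × 182 = 39.5 K.

39 K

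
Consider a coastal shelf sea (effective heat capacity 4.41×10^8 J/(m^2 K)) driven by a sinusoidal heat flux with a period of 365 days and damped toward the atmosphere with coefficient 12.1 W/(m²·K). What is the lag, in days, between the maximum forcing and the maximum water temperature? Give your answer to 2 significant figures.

Areal heat capacity C = 4.41×10^8 J/(m^2 K) (given).
ω = 2π / 3.15×10^7 s = 1.99×10^-7 s⁻¹.
Phase lag φ = arctan(Cω/λ) = arctan(87.9/12.1) = 1.43 rad.
Time lag = φ / ω = 1.43 / 1.99×10^-7 = 7.20×10^6 s = 83.3 days.

83 days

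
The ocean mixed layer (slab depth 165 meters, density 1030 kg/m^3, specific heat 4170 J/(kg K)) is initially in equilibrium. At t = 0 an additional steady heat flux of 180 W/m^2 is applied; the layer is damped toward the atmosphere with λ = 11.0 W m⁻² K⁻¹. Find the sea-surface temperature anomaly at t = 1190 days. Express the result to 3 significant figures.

13.0 K

Areal heat capacity C = ρ c_p D = 1030 × 4170 × 165 = 7.09×10^8 J m⁻² K⁻¹.
τ = C / λ = 7.09×10^8 / 11.0 = 6.44×10^7 s.
Equilibrium anomaly ΔT_eq = F / λ = 180 / 11.0 = 16.4 K.
t = 1190 days = 1.03×10^8 s, so t/τ = 1.60.
ΔT(t) = ΔT_eq (1 − e^(−t/τ)) = 16.4 × (1 − e^−1.60) = 13.0 K.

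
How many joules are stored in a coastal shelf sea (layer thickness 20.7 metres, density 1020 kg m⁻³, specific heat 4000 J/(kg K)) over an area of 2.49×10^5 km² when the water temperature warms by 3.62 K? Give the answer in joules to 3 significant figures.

Areal heat capacity C = ρ c_p D = 1020 × 4000 × 20.7 = 8.45×10^7 J/(m²·K).
Heat per unit area: q = C ΔT = 8.45×10^7 × 3.62 = 3.06×10^8 J/m².
Total heat: Q = q × A = 3.06×10^8 × (2.49×10^5 × 10⁶ m²) = 7.61×10^19 J.

7.61×10^19 J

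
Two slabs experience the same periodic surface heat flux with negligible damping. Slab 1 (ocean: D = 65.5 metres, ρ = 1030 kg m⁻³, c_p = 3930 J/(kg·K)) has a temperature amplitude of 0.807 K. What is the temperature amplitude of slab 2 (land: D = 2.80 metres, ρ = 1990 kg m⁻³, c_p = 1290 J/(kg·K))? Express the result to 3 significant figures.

29.8 K

C_ocean = 2.65×10^8 J/(m²·K); C_land = 7.19×10^6 J/(m²·K).
A ∝ 1/C ⇒ A_land = A_ocean × C_ocean/C_land = 0.807 × 36.9 = 29.8 K.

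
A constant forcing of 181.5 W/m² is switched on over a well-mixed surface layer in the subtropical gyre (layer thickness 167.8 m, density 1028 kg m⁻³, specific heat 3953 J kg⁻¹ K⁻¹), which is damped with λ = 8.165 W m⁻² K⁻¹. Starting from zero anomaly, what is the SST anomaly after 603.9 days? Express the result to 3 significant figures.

Areal heat capacity C = ρ c_p D = 1028 × 3953 × 167.8 = 6.82×10^8 J m⁻² K⁻¹.
τ = C / λ = 6.82×10^8 / 8.165 = 8.35×10^7 s.
Equilibrium anomaly ΔT_eq = F / λ = 181.5 / 8.165 = 22.2 K.
t = 603.9 days = 5.22×10^7 s, so t/τ = 0.625.
ΔT(t) = ΔT_eq (1 − e^(−t/τ)) = 22.2 × (1 − e^−0.625) = 10.3 K.

10.3 K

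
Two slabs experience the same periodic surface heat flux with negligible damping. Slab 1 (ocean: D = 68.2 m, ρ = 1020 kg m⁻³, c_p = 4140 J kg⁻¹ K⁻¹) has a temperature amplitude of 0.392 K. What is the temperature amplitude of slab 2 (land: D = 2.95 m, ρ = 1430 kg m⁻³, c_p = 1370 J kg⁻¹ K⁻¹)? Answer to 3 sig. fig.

C_ocean = 2.88×10^8 J/(m²·K); C_land = 5.78×10^6 J/(m²·K).
A ∝ 1/C ⇒ A_land = A_ocean × C_ocean/C_land = 0.392 × 49.8 = 19.5 K.

19.5 K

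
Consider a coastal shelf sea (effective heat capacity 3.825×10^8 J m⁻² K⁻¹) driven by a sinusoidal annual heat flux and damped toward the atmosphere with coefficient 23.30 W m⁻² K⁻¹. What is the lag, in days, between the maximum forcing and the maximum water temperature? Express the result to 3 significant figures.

74.0 days

Areal heat capacity C = 3.825×10^8 J m⁻² K⁻¹ (given).
ω = 2π / 3.15×10^7 s = 1.99×10^-7 s⁻¹.
Phase lag φ = arctan(Cω/λ) = arctan(76.2/23.30) = 1.27 rad.
Time lag = φ / ω = 1.27 / 1.99×10^-7 = 6.39×10^6 s = 74.0 days.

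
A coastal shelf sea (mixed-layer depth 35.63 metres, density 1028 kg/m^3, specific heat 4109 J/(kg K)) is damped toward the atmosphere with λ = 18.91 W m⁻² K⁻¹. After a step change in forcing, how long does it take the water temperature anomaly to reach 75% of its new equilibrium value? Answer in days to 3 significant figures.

128 days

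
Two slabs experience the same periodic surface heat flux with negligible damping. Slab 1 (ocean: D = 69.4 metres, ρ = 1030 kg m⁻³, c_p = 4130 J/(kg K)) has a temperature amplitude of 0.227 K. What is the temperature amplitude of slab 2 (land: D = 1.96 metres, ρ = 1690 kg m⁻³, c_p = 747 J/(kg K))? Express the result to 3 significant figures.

C_ocean = 2.95×10^8 J/(m²·K); C_land = 2.47×10^6 J/(m²·K).
A ∝ 1/C ⇒ A_land = A_ocean × C_ocean/C_land = 0.227 × 119 = 27.1 K.

27.1 K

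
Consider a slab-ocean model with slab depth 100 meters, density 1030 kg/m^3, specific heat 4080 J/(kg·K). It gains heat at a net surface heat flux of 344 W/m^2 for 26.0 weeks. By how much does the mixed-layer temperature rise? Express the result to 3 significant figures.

Areal heat capacity C = ρ c_p D = 1030 × 4080 × 100 = 4.20×10^8 J/(m^2 K).
Net heat input Q = F Δt = 344 × (26.0 weeks × 6.048×10^5 s/week) = 5.41×10^9 J/m².
ΔT = Q / C = 5.41×10^9 / 4.20×10^8 = 12.9 K.

12.9 K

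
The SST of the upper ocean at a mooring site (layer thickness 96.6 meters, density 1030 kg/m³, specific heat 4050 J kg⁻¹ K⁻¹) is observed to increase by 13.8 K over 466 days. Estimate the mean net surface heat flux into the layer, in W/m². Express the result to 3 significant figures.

138

Areal heat capacity C = ρ c_p D = 1030 × 4050 × 96.6 = 4.03×10^8 J/(m^2 K).
Required heat per unit area: Q = C ΔT = 4.03×10^8 × 13.8 = 5.56×10^9 J/m².
Flux F = Q / Δt = 5.56×10^9 / 4.03×10^7 s = 138 W/m².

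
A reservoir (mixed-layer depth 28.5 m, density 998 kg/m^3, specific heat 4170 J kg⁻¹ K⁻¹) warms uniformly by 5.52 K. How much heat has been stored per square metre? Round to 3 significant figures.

Areal heat capacity C = ρ c_p D = 998 × 4170 × 28.5 = 1.19×10^8 J/(m²·K).
ΔQ = C ΔT = 1.19×10^8 × 5.52 = 6.55×10^8 J/m².

6.55×10^8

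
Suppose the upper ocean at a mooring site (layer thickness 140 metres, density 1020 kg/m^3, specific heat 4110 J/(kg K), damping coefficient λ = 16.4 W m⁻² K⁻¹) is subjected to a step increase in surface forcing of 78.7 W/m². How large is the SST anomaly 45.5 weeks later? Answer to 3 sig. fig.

2.57 K

Areal heat capacity C = ρ c_p D = 1020 × 4110 × 140 = 5.87×10^8 J/(m^2 K).
τ = C / λ = 5.87×10^8 / 16.4 = 3.58×10^7 s.
Equilibrium anomaly ΔT_eq = F / λ = 78.7 / 16.4 = 4.80 K.
t = 45.5 weeks = 2.75×10^7 s, so t/τ = 0.769.
ΔT(t) = ΔT_eq (1 − e^(−t/τ)) = 4.80 × (1 − e^−0.769) = 2.57 K.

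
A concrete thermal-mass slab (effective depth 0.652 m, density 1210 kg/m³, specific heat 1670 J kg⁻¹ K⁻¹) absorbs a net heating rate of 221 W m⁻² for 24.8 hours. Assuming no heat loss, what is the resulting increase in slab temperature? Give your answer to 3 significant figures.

Areal heat capacity C = ρ c_p D = 1210 × 1670 × 0.652 = 1.32×10^6 J/(m²·K).
Net heat input Q = F Δt = 221 × (24.8 hours × 3600 s/hour) = 1.97×10^7 J/m².
ΔT = Q / C = 1.97×10^7 / 1.32×10^6 = 15.0 K.

15.0 K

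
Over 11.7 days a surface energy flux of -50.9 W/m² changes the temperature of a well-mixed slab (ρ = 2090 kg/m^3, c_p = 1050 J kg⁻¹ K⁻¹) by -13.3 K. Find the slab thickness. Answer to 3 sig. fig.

1.76 m

Heat input Q = F Δt = -50.9 × 1.01×10^6 s = -5.15×10^7 J/m².
Required areal heat capacity C = Q / ΔT = 3.87×10^6 J/(m²·K).
Depth D = C / (ρ c_p) = 3.87×10^6 / (2090 × 1050) = 1.76 m.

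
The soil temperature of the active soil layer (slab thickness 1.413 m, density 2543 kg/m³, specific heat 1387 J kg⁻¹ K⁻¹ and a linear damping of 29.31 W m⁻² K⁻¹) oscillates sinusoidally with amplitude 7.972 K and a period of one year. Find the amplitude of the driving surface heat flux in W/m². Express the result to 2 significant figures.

230

Areal heat capacity C = ρ c_p D = 2543 × 1387 × 1.413 = 4.98×10^6 J m⁻² K⁻¹.
ω = 2π / 3.15×10^7 s = 1.99×10^-7 s⁻¹.
√((Cω)² + λ²) = √((0.993)² + 29.31²) = 29.3 W/(m²·K).
F₀ = A × √((Cω)²+λ²) = 7.972 × 29.3 = 234 W/m².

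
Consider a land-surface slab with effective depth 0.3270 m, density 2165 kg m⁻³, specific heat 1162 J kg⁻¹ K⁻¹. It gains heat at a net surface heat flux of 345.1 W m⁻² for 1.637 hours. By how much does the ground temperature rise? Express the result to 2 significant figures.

2.5 K

Areal heat capacity C = ρ c_p D = 2165 × 1162 × 0.3270 = 8.23×10^5 J/(m^2 K).
Net heat input Q = F Δt = 345.1 × (1.637 hours × 3600 s/hour) = 2.03×10^6 J/m².
ΔT = Q / C = 2.03×10^6 / 8.23×10^5 = 2.47 K.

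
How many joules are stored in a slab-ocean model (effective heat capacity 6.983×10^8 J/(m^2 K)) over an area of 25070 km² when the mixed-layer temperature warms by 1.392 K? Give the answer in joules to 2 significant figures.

2.4×10^19 J

Areal heat capacity C = 6.983×10^8 J/(m^2 K) (given).
Heat per unit area: q = C ΔT = 6.98×10^8 × 1.392 = 9.72×10^8 J/m².
Total heat: Q = q × A = 9.72×10^8 × (25070 × 10⁶ m²) = 2.44×10^19 J.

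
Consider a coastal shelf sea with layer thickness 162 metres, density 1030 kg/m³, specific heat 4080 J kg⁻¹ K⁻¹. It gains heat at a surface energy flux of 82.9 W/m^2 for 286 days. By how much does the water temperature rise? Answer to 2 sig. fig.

3.0 K

Areal heat capacity C = ρ c_p D = 1030 × 4080 × 162 = 6.81×10^8 J/(m²·K).
Net heat input Q = F Δt = 82.9 × (286 days × 86400 s/day) = 2.05×10^9 J/m².
ΔT = Q / C = 2.05×10^9 / 6.81×10^8 = 3.01 K.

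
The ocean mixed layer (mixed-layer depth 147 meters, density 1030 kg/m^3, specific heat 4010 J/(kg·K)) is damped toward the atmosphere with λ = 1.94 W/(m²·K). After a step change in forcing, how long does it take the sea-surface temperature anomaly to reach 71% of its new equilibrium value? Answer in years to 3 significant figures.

Areal heat capacity C = ρ c_p D = 1030 × 4010 × 147 = 6.07×10^8 J m⁻² K⁻¹.
τ = C / λ = 6.07×10^8 / 1.94 = 3.13×10^8 s.
Fraction reached: 1 − e^(−t/τ) = 0.71 ⇒ t = −τ ln(1 − 0.71) = τ × 1.24.
t = 3.87×10^8 s = 12.3 years.

12.3 years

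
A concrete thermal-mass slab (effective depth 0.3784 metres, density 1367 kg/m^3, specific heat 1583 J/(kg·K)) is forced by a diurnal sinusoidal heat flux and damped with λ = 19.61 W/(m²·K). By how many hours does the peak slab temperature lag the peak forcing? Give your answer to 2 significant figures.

4.8 hours

Areal heat capacity C = ρ c_p D = 1367 × 1583 × 0.3784 = 8.19×10^5 J/(m^2 K).
ω = 2π / 86400 s = 7.27×10^-5 s⁻¹.
Phase lag φ = arctan(Cω/λ) = arctan(59.5/19.61) = 1.25 rad.
Time lag = φ / ω = 1.25 / 7.27×10^-5 = 17200 s = 4.78 hours.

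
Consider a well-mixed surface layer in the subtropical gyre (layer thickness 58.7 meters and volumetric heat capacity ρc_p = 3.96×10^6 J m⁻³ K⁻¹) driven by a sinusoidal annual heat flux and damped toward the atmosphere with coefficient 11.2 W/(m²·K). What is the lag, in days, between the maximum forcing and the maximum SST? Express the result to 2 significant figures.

77 days

Areal heat capacity C = ρc_p × D = 3.96×10^6 × 58.7 = 2.32×10^8 J m⁻² K⁻¹.
ω = 2π / 3.15×10^7 s = 1.99×10^-7 s⁻¹.
Phase lag φ = arctan(Cω/λ) = arctan(46.3/11.2) = 1.33 rad.
Time lag = φ / ω = 1.33 / 1.99×10^-7 = 6.69×10^6 s = 77.5 days.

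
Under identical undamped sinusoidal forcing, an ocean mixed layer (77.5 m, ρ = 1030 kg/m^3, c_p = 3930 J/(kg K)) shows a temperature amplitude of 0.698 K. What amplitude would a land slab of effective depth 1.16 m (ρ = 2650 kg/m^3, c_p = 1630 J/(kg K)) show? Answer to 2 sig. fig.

44 K

C_ocean = 3.14×10^8 J/(m²·K); C_land = 5.01×10^6 J/(m²·K).
A ∝ 1/C ⇒ A_land = A_ocean × C_ocean/C_land = 0.698 × 62.6 = 43.7 K.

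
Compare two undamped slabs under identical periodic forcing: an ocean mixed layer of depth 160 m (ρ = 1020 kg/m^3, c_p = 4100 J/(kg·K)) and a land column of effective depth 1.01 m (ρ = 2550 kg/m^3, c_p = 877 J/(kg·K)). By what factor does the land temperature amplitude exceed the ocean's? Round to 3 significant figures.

296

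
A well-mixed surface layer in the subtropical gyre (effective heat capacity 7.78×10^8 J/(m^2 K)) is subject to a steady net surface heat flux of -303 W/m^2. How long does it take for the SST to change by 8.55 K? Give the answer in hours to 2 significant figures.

6100 hours

Areal heat capacity C = 7.78×10^8 J/(m^2 K) (given).
Time required: Δt = C ΔT / F = 7.78×10^8 × -8.55 / -303 = 2.20×10^7 s.
In hours: 2.20×10^7 s / (3600 s/hour) = 6100 hours.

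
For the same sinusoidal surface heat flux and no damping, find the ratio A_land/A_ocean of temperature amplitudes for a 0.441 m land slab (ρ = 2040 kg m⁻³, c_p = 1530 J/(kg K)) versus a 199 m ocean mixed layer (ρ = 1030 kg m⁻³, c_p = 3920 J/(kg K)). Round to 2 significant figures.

580

C_ocean = 1030 × 3920 × 199 = 8.03×10^8 J/(m²·K).
C_land = 2040 × 1530 × 0.441 = 1.38×10^6 J/(m²·K).
Undamped amplitude ∝ 1/C, so A_land/A_ocean = C_ocean/C_land = 584.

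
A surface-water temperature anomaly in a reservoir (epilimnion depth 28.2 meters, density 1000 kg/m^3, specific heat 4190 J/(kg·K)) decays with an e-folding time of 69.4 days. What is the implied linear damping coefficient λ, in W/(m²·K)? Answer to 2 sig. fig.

Areal heat capacity C = ρ c_p D = 1000 × 4190 × 28.2 = 1.18×10^8 J/(m^2 K).
τ = 69.4 days = 6.00×10^6 s.
λ = C / τ = 1.18×10^8 / 6.00×10^6 = 19.7 W/(m²·K).

20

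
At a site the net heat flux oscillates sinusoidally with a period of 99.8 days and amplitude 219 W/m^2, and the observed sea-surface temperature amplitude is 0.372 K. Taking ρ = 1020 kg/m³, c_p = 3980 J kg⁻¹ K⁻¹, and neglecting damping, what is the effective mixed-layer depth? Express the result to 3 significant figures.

ω = 2π / 8.62×10^6 s = 7.29×10^-7 s⁻¹.
Required C = F₀ / (A ω) = 219 / (0.372 × 7.29×10^-7) = 8.08×10^8 J/(m²·K).
D = C / (ρ c_p) = 8.08×10^8 / (1020 × 3980) = 199 m.

199 m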